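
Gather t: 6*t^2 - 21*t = 6*t^2 - 21*t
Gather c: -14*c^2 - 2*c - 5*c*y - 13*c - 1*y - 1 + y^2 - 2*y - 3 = -14*c^2 + c*(-5*y - 15) + y^2 - 3*y - 4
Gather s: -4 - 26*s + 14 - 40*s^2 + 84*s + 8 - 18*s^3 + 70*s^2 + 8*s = -18*s^3 + 30*s^2 + 66*s + 18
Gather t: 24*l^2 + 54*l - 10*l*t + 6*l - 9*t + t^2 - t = 24*l^2 + 60*l + t^2 + t*(-10*l - 10)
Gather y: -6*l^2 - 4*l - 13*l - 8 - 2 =-6*l^2 - 17*l - 10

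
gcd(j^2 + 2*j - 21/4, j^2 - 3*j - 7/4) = 1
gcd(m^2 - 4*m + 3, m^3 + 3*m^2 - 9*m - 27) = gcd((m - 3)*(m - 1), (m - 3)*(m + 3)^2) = m - 3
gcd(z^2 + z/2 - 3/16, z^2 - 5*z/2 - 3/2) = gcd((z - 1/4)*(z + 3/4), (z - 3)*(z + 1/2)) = 1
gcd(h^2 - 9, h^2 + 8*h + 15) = h + 3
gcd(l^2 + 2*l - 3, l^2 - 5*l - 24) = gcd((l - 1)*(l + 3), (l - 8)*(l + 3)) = l + 3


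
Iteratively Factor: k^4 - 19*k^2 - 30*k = (k - 5)*(k^3 + 5*k^2 + 6*k) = (k - 5)*(k + 3)*(k^2 + 2*k) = k*(k - 5)*(k + 3)*(k + 2)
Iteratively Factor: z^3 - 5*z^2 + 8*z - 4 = (z - 1)*(z^2 - 4*z + 4) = (z - 2)*(z - 1)*(z - 2)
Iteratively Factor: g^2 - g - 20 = (g - 5)*(g + 4)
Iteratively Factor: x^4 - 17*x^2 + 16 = (x - 4)*(x^3 + 4*x^2 - x - 4) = (x - 4)*(x + 4)*(x^2 - 1) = (x - 4)*(x - 1)*(x + 4)*(x + 1)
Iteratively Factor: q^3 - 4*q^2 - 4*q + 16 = (q - 4)*(q^2 - 4) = (q - 4)*(q + 2)*(q - 2)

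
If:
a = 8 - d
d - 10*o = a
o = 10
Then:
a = -46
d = 54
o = 10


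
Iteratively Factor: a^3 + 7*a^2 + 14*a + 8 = (a + 4)*(a^2 + 3*a + 2) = (a + 1)*(a + 4)*(a + 2)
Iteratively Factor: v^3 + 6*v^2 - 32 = (v + 4)*(v^2 + 2*v - 8) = (v + 4)^2*(v - 2)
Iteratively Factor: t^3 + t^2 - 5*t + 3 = (t + 3)*(t^2 - 2*t + 1) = (t - 1)*(t + 3)*(t - 1)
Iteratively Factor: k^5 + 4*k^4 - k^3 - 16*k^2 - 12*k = (k + 3)*(k^4 + k^3 - 4*k^2 - 4*k) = (k + 1)*(k + 3)*(k^3 - 4*k) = (k - 2)*(k + 1)*(k + 3)*(k^2 + 2*k) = k*(k - 2)*(k + 1)*(k + 3)*(k + 2)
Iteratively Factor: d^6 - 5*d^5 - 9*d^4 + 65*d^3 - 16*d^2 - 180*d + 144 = (d - 3)*(d^5 - 2*d^4 - 15*d^3 + 20*d^2 + 44*d - 48) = (d - 3)*(d - 1)*(d^4 - d^3 - 16*d^2 + 4*d + 48) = (d - 3)*(d - 1)*(d + 3)*(d^3 - 4*d^2 - 4*d + 16) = (d - 3)*(d - 2)*(d - 1)*(d + 3)*(d^2 - 2*d - 8) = (d - 4)*(d - 3)*(d - 2)*(d - 1)*(d + 3)*(d + 2)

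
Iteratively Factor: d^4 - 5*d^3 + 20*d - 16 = (d - 2)*(d^3 - 3*d^2 - 6*d + 8) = (d - 2)*(d + 2)*(d^2 - 5*d + 4) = (d - 2)*(d - 1)*(d + 2)*(d - 4)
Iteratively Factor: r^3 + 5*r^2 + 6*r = (r + 3)*(r^2 + 2*r) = (r + 2)*(r + 3)*(r)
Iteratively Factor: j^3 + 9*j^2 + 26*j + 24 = (j + 2)*(j^2 + 7*j + 12) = (j + 2)*(j + 3)*(j + 4)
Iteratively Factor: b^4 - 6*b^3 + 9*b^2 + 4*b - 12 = (b - 2)*(b^3 - 4*b^2 + b + 6) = (b - 3)*(b - 2)*(b^2 - b - 2) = (b - 3)*(b - 2)^2*(b + 1)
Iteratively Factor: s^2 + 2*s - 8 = (s - 2)*(s + 4)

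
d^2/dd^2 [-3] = 0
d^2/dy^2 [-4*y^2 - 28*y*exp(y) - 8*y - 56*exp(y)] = -28*y*exp(y) - 112*exp(y) - 8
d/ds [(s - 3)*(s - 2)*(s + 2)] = 3*s^2 - 6*s - 4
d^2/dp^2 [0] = 0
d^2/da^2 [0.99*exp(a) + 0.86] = 0.99*exp(a)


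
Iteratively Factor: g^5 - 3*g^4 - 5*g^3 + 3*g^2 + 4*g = (g - 4)*(g^4 + g^3 - g^2 - g) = (g - 4)*(g + 1)*(g^3 - g) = (g - 4)*(g + 1)^2*(g^2 - g) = (g - 4)*(g - 1)*(g + 1)^2*(g)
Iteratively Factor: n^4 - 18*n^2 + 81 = (n - 3)*(n^3 + 3*n^2 - 9*n - 27) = (n - 3)^2*(n^2 + 6*n + 9) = (n - 3)^2*(n + 3)*(n + 3)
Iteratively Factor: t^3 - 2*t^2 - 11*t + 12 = (t + 3)*(t^2 - 5*t + 4) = (t - 1)*(t + 3)*(t - 4)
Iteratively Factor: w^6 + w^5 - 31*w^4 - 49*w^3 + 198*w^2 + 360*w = (w - 5)*(w^5 + 6*w^4 - w^3 - 54*w^2 - 72*w) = w*(w - 5)*(w^4 + 6*w^3 - w^2 - 54*w - 72) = w*(w - 5)*(w - 3)*(w^3 + 9*w^2 + 26*w + 24) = w*(w - 5)*(w - 3)*(w + 2)*(w^2 + 7*w + 12) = w*(w - 5)*(w - 3)*(w + 2)*(w + 3)*(w + 4)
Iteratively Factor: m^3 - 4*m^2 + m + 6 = (m + 1)*(m^2 - 5*m + 6) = (m - 3)*(m + 1)*(m - 2)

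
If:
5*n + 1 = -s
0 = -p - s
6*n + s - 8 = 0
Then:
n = 9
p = 46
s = -46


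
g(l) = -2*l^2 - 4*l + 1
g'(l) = -4*l - 4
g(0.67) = -2.58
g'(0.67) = -6.68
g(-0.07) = 1.27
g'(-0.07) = -3.72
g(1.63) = -10.83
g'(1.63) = -10.52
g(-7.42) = -79.43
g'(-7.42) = 25.68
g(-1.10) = 2.98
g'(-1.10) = 0.40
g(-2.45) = -1.20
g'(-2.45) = 5.80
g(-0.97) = 3.00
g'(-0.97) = -0.12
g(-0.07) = 1.27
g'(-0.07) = -3.72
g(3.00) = -29.00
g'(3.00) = -16.00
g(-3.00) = -5.00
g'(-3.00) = 8.00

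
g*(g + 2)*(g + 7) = g^3 + 9*g^2 + 14*g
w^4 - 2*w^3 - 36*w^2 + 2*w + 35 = (w - 7)*(w - 1)*(w + 1)*(w + 5)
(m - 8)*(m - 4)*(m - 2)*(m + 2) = m^4 - 12*m^3 + 28*m^2 + 48*m - 128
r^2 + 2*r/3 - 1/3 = (r - 1/3)*(r + 1)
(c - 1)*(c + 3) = c^2 + 2*c - 3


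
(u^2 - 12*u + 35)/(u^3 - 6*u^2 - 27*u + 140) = (u - 5)/(u^2 + u - 20)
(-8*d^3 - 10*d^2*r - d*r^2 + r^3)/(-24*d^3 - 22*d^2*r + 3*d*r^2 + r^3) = (2*d + r)/(6*d + r)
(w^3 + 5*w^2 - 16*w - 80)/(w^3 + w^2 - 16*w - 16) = (w + 5)/(w + 1)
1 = 1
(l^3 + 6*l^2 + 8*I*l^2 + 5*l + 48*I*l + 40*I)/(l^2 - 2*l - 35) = (l^2 + l*(1 + 8*I) + 8*I)/(l - 7)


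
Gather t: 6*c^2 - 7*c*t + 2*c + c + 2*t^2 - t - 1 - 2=6*c^2 + 3*c + 2*t^2 + t*(-7*c - 1) - 3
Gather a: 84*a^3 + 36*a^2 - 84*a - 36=84*a^3 + 36*a^2 - 84*a - 36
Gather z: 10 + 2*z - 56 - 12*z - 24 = -10*z - 70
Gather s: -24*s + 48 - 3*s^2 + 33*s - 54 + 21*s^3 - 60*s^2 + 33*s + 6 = 21*s^3 - 63*s^2 + 42*s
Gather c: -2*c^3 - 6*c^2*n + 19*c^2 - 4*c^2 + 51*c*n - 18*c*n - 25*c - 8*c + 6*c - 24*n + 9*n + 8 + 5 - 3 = -2*c^3 + c^2*(15 - 6*n) + c*(33*n - 27) - 15*n + 10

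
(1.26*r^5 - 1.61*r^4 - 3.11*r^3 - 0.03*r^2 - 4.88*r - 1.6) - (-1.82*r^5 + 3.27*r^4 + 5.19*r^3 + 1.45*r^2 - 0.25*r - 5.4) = 3.08*r^5 - 4.88*r^4 - 8.3*r^3 - 1.48*r^2 - 4.63*r + 3.8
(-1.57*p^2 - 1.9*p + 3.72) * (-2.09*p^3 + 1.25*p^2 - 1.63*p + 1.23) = 3.2813*p^5 + 2.0085*p^4 - 7.5907*p^3 + 5.8159*p^2 - 8.4006*p + 4.5756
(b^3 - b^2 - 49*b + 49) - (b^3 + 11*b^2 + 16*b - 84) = -12*b^2 - 65*b + 133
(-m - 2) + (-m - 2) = -2*m - 4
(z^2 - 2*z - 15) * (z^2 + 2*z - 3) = z^4 - 22*z^2 - 24*z + 45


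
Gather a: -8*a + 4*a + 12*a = 8*a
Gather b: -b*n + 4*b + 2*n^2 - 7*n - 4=b*(4 - n) + 2*n^2 - 7*n - 4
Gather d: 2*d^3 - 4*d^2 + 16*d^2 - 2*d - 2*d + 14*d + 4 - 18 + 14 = 2*d^3 + 12*d^2 + 10*d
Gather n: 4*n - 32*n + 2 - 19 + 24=7 - 28*n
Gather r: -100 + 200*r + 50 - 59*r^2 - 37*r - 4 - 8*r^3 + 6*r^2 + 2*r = -8*r^3 - 53*r^2 + 165*r - 54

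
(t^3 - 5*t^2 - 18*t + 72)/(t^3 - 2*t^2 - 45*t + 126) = (t + 4)/(t + 7)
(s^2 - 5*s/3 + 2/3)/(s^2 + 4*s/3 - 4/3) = (s - 1)/(s + 2)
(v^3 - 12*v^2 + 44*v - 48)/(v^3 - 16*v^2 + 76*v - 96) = (v - 4)/(v - 8)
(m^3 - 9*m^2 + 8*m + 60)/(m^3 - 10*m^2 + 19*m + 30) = (m + 2)/(m + 1)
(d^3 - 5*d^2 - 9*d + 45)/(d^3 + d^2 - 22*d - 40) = (d^2 - 9)/(d^2 + 6*d + 8)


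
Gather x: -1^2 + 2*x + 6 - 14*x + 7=12 - 12*x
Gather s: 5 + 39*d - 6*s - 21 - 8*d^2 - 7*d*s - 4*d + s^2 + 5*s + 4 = -8*d^2 + 35*d + s^2 + s*(-7*d - 1) - 12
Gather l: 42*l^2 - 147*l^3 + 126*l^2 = -147*l^3 + 168*l^2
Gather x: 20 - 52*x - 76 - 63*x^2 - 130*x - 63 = -63*x^2 - 182*x - 119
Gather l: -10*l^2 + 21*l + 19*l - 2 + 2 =-10*l^2 + 40*l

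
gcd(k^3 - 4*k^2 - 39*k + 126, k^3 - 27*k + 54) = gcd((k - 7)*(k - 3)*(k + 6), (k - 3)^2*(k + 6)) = k^2 + 3*k - 18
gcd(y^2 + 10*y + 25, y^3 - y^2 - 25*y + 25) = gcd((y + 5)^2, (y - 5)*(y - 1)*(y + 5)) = y + 5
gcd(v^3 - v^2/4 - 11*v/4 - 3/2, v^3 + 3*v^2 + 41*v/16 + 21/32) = v + 3/4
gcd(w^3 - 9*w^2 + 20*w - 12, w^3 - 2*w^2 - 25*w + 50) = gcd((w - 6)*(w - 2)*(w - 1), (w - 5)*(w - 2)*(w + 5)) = w - 2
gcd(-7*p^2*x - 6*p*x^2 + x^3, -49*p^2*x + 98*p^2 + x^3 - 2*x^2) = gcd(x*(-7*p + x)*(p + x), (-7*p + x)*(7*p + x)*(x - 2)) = -7*p + x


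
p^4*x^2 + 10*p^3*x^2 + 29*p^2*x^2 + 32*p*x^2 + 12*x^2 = (p + 2)*(p + 6)*(p*x + x)^2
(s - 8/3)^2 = s^2 - 16*s/3 + 64/9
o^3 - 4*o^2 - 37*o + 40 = (o - 8)*(o - 1)*(o + 5)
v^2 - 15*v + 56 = (v - 8)*(v - 7)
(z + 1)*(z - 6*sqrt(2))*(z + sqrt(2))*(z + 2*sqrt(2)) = z^4 - 3*sqrt(2)*z^3 + z^3 - 32*z^2 - 3*sqrt(2)*z^2 - 24*sqrt(2)*z - 32*z - 24*sqrt(2)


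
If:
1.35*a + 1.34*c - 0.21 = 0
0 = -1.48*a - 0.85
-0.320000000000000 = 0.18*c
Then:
No Solution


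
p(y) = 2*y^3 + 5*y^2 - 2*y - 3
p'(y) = 6*y^2 + 10*y - 2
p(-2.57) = 1.22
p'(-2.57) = 11.93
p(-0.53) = -0.83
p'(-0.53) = -5.61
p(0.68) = -1.42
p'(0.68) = 7.57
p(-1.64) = 4.91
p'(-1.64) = -2.26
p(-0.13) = -2.66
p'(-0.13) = -3.20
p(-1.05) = 2.30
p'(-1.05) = -5.88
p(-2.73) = -0.97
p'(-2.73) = 15.42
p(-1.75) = 5.09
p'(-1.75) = -1.12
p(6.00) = 597.00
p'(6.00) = 274.00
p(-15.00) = -5598.00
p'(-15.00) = 1198.00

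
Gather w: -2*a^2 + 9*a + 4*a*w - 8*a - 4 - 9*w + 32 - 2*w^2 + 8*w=-2*a^2 + a - 2*w^2 + w*(4*a - 1) + 28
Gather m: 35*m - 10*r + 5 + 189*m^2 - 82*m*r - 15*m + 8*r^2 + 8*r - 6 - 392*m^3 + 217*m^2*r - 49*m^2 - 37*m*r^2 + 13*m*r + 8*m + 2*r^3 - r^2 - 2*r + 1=-392*m^3 + m^2*(217*r + 140) + m*(-37*r^2 - 69*r + 28) + 2*r^3 + 7*r^2 - 4*r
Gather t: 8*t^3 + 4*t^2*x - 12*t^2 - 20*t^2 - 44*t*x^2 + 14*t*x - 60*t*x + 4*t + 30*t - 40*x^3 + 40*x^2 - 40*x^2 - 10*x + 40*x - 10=8*t^3 + t^2*(4*x - 32) + t*(-44*x^2 - 46*x + 34) - 40*x^3 + 30*x - 10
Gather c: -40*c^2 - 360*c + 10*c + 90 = -40*c^2 - 350*c + 90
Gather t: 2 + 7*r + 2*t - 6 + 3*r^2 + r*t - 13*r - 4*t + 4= 3*r^2 - 6*r + t*(r - 2)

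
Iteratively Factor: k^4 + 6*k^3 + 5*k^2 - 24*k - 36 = (k + 3)*(k^3 + 3*k^2 - 4*k - 12) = (k + 2)*(k + 3)*(k^2 + k - 6) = (k - 2)*(k + 2)*(k + 3)*(k + 3)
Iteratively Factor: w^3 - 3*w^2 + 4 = (w + 1)*(w^2 - 4*w + 4) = (w - 2)*(w + 1)*(w - 2)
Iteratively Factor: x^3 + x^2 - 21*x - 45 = (x + 3)*(x^2 - 2*x - 15) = (x + 3)^2*(x - 5)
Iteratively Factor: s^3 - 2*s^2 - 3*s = (s)*(s^2 - 2*s - 3) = s*(s + 1)*(s - 3)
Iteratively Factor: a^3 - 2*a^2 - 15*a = (a - 5)*(a^2 + 3*a) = a*(a - 5)*(a + 3)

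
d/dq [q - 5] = 1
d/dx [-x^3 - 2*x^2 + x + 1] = -3*x^2 - 4*x + 1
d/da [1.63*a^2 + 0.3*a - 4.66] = 3.26*a + 0.3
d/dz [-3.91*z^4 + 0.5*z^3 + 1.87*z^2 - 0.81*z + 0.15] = -15.64*z^3 + 1.5*z^2 + 3.74*z - 0.81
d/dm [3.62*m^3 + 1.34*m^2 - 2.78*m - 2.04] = 10.86*m^2 + 2.68*m - 2.78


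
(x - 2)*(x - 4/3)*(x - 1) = x^3 - 13*x^2/3 + 6*x - 8/3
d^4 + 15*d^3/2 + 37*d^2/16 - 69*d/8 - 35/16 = (d - 1)*(d + 1/4)*(d + 5/4)*(d + 7)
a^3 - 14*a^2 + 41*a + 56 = (a - 8)*(a - 7)*(a + 1)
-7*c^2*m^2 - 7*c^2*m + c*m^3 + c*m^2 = m*(-7*c + m)*(c*m + c)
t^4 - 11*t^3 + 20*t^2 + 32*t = t*(t - 8)*(t - 4)*(t + 1)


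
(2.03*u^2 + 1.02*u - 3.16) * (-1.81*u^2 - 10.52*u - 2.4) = -3.6743*u^4 - 23.2018*u^3 - 9.8828*u^2 + 30.7952*u + 7.584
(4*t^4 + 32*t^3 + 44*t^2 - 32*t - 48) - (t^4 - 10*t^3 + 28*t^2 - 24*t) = 3*t^4 + 42*t^3 + 16*t^2 - 8*t - 48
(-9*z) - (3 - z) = -8*z - 3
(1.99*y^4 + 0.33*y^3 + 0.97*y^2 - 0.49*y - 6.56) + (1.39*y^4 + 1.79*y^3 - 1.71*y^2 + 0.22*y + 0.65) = 3.38*y^4 + 2.12*y^3 - 0.74*y^2 - 0.27*y - 5.91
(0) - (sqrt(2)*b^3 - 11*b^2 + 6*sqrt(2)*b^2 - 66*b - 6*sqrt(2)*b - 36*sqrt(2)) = -sqrt(2)*b^3 - 6*sqrt(2)*b^2 + 11*b^2 + 6*sqrt(2)*b + 66*b + 36*sqrt(2)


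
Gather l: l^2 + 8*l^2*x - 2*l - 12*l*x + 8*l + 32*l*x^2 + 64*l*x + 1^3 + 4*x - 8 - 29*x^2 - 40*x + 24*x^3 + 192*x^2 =l^2*(8*x + 1) + l*(32*x^2 + 52*x + 6) + 24*x^3 + 163*x^2 - 36*x - 7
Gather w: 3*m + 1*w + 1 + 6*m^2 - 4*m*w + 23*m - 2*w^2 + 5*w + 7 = 6*m^2 + 26*m - 2*w^2 + w*(6 - 4*m) + 8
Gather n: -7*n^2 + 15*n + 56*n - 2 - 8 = -7*n^2 + 71*n - 10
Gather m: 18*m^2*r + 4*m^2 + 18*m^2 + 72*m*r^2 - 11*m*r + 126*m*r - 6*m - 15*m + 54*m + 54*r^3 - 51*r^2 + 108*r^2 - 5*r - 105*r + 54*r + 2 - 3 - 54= m^2*(18*r + 22) + m*(72*r^2 + 115*r + 33) + 54*r^3 + 57*r^2 - 56*r - 55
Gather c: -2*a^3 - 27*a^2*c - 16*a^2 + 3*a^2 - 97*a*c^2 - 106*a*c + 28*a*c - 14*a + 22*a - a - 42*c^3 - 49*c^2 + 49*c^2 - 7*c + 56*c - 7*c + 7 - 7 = -2*a^3 - 13*a^2 - 97*a*c^2 + 7*a - 42*c^3 + c*(-27*a^2 - 78*a + 42)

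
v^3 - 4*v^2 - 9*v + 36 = (v - 4)*(v - 3)*(v + 3)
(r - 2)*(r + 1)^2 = r^3 - 3*r - 2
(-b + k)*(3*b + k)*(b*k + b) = -3*b^3*k - 3*b^3 + 2*b^2*k^2 + 2*b^2*k + b*k^3 + b*k^2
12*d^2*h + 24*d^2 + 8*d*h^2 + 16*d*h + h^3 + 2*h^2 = (2*d + h)*(6*d + h)*(h + 2)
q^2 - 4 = (q - 2)*(q + 2)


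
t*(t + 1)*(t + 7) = t^3 + 8*t^2 + 7*t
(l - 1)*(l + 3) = l^2 + 2*l - 3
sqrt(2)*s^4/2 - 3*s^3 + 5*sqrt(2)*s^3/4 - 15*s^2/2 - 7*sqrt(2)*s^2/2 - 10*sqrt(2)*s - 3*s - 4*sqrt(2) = (s + 1/2)*(s + 2)*(s - 4*sqrt(2))*(sqrt(2)*s/2 + 1)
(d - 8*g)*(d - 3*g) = d^2 - 11*d*g + 24*g^2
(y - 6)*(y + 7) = y^2 + y - 42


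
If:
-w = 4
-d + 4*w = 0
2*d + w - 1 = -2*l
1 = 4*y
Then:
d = -16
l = 37/2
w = -4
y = 1/4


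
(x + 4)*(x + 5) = x^2 + 9*x + 20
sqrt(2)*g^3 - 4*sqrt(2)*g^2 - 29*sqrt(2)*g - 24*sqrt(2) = (g - 8)*(g + 3)*(sqrt(2)*g + sqrt(2))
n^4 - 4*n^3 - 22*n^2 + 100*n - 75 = (n - 5)*(n - 3)*(n - 1)*(n + 5)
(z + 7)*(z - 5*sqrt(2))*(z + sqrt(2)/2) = z^3 - 9*sqrt(2)*z^2/2 + 7*z^2 - 63*sqrt(2)*z/2 - 5*z - 35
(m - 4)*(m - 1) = m^2 - 5*m + 4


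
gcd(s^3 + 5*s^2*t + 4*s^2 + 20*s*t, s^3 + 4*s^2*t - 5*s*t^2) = s^2 + 5*s*t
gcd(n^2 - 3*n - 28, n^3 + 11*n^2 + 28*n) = n + 4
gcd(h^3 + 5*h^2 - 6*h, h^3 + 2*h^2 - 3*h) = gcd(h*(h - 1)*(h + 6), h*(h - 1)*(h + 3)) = h^2 - h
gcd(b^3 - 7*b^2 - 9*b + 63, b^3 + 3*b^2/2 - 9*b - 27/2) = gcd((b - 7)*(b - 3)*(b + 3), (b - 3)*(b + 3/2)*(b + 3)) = b^2 - 9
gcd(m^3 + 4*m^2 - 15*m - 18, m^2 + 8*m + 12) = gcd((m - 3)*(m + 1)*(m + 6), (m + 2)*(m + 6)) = m + 6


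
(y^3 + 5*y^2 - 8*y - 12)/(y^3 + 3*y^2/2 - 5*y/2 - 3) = 2*(y^2 + 4*y - 12)/(2*y^2 + y - 6)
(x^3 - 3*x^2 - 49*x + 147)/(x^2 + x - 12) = (x^2 - 49)/(x + 4)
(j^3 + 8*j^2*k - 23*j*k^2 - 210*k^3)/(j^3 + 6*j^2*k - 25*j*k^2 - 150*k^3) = (j + 7*k)/(j + 5*k)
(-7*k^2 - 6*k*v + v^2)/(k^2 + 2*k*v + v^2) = (-7*k + v)/(k + v)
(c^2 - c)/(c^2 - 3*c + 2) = c/(c - 2)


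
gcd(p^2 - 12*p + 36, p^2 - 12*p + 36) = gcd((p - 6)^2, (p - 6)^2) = p^2 - 12*p + 36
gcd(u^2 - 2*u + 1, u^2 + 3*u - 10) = 1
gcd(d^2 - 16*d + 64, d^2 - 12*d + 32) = d - 8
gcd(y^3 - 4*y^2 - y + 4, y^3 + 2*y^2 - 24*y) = y - 4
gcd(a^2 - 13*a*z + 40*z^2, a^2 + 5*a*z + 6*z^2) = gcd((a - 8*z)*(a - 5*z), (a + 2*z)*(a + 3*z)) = 1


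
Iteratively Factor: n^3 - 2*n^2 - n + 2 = (n - 2)*(n^2 - 1) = (n - 2)*(n - 1)*(n + 1)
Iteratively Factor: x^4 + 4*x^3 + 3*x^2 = (x)*(x^3 + 4*x^2 + 3*x) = x*(x + 1)*(x^2 + 3*x) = x*(x + 1)*(x + 3)*(x)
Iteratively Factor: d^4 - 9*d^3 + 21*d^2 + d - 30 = (d - 3)*(d^3 - 6*d^2 + 3*d + 10) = (d - 3)*(d - 2)*(d^2 - 4*d - 5) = (d - 5)*(d - 3)*(d - 2)*(d + 1)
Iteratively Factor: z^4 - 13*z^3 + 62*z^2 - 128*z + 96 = (z - 2)*(z^3 - 11*z^2 + 40*z - 48) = (z - 3)*(z - 2)*(z^2 - 8*z + 16) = (z - 4)*(z - 3)*(z - 2)*(z - 4)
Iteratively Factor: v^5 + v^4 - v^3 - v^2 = (v + 1)*(v^4 - v^2) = v*(v + 1)*(v^3 - v) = v*(v + 1)^2*(v^2 - v) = v^2*(v + 1)^2*(v - 1)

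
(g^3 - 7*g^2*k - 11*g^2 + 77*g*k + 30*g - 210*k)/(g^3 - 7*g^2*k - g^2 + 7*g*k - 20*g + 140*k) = (g - 6)/(g + 4)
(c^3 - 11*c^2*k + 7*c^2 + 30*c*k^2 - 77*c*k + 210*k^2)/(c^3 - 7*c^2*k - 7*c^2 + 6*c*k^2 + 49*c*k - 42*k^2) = (c^2 - 5*c*k + 7*c - 35*k)/(c^2 - c*k - 7*c + 7*k)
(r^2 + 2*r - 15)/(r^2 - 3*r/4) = 4*(r^2 + 2*r - 15)/(r*(4*r - 3))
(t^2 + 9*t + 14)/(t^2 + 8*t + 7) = (t + 2)/(t + 1)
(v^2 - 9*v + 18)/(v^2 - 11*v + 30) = (v - 3)/(v - 5)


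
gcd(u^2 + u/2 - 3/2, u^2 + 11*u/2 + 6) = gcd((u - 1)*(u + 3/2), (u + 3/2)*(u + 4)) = u + 3/2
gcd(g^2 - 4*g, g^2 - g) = g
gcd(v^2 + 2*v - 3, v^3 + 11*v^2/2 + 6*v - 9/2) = v + 3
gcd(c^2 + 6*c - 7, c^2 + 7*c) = c + 7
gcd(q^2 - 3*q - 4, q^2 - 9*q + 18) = 1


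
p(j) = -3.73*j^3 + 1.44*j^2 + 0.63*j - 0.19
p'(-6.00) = -419.49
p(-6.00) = 853.55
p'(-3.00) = -108.72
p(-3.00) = 111.59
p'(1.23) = -12.76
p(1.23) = -4.18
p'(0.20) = 0.76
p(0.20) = -0.04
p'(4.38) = -201.43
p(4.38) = -283.23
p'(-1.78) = -39.95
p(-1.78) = 24.29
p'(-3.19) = -122.43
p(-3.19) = 133.54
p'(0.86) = -5.17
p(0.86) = -0.96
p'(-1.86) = -43.44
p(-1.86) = 27.62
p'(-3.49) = -145.72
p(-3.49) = 173.71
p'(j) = -11.19*j^2 + 2.88*j + 0.63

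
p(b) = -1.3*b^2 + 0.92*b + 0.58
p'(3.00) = -6.88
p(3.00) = -8.36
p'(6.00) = -14.68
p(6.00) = -40.70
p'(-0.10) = 1.18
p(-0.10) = 0.48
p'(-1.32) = 4.35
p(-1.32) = -2.90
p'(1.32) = -2.51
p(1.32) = -0.47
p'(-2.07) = 6.30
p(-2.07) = -6.89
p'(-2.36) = 7.06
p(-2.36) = -8.83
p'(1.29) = -2.43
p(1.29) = -0.40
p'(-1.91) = 5.89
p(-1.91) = -5.92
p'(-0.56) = 2.38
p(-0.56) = -0.34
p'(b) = 0.92 - 2.6*b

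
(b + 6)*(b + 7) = b^2 + 13*b + 42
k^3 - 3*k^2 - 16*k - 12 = (k - 6)*(k + 1)*(k + 2)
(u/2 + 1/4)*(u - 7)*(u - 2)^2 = u^4/2 - 21*u^3/4 + 53*u^2/4 - 6*u - 7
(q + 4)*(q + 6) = q^2 + 10*q + 24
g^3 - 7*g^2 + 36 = (g - 6)*(g - 3)*(g + 2)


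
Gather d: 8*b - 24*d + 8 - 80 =8*b - 24*d - 72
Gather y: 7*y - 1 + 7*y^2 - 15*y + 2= 7*y^2 - 8*y + 1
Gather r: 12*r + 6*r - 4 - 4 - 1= 18*r - 9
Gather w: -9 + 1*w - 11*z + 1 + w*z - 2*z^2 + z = w*(z + 1) - 2*z^2 - 10*z - 8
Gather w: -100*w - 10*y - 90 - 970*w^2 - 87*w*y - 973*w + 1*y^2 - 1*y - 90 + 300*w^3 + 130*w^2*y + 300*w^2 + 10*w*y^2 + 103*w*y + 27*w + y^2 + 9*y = 300*w^3 + w^2*(130*y - 670) + w*(10*y^2 + 16*y - 1046) + 2*y^2 - 2*y - 180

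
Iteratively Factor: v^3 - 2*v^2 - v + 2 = (v - 2)*(v^2 - 1) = (v - 2)*(v + 1)*(v - 1)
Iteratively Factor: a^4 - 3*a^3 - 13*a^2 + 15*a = (a - 1)*(a^3 - 2*a^2 - 15*a) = (a - 1)*(a + 3)*(a^2 - 5*a) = (a - 5)*(a - 1)*(a + 3)*(a)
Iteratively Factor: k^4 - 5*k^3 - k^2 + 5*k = (k + 1)*(k^3 - 6*k^2 + 5*k) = (k - 1)*(k + 1)*(k^2 - 5*k) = k*(k - 1)*(k + 1)*(k - 5)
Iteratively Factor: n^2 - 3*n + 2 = (n - 2)*(n - 1)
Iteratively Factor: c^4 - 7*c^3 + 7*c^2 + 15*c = (c - 5)*(c^3 - 2*c^2 - 3*c) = (c - 5)*(c - 3)*(c^2 + c) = (c - 5)*(c - 3)*(c + 1)*(c)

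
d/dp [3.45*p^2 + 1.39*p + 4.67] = 6.9*p + 1.39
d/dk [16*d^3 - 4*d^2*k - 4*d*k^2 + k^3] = -4*d^2 - 8*d*k + 3*k^2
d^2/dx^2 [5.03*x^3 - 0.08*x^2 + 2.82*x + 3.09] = 30.18*x - 0.16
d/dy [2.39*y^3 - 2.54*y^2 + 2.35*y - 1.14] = 7.17*y^2 - 5.08*y + 2.35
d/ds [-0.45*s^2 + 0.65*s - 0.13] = 0.65 - 0.9*s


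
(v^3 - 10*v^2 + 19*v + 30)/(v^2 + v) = v - 11 + 30/v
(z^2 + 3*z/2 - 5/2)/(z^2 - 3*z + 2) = (z + 5/2)/(z - 2)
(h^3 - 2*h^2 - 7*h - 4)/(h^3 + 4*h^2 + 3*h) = (h^2 - 3*h - 4)/(h*(h + 3))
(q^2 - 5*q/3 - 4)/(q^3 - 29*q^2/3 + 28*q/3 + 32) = 1/(q - 8)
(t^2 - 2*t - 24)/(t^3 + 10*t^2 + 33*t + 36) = (t - 6)/(t^2 + 6*t + 9)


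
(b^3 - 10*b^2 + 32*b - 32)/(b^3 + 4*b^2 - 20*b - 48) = (b^2 - 6*b + 8)/(b^2 + 8*b + 12)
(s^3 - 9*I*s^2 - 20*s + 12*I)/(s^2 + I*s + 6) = (s^2 - 7*I*s - 6)/(s + 3*I)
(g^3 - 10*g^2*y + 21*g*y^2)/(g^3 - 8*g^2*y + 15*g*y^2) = (-g + 7*y)/(-g + 5*y)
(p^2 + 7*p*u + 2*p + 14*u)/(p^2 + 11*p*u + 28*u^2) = (p + 2)/(p + 4*u)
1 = 1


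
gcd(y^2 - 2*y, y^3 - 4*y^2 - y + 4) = 1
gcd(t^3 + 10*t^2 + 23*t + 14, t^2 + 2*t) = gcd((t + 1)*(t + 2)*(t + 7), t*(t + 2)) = t + 2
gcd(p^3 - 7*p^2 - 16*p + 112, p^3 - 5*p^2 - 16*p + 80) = p^2 - 16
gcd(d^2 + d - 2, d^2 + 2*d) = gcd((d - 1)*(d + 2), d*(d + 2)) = d + 2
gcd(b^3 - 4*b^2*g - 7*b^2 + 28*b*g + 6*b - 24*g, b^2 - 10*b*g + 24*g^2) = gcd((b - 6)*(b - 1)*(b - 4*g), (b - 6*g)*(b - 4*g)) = b - 4*g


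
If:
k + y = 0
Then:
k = -y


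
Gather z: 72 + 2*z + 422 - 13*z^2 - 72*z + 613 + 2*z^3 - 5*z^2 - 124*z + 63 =2*z^3 - 18*z^2 - 194*z + 1170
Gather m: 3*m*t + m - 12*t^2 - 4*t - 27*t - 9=m*(3*t + 1) - 12*t^2 - 31*t - 9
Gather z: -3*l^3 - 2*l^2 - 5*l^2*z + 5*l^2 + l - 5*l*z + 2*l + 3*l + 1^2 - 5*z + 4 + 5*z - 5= -3*l^3 + 3*l^2 + 6*l + z*(-5*l^2 - 5*l)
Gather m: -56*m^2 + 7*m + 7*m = -56*m^2 + 14*m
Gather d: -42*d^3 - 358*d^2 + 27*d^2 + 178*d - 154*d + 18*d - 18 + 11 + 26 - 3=-42*d^3 - 331*d^2 + 42*d + 16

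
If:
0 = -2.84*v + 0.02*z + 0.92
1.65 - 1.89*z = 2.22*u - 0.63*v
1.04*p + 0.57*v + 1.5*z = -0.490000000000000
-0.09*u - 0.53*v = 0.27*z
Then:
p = 1.16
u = 1.90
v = 0.32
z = -1.25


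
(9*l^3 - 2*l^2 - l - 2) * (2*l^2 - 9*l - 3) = 18*l^5 - 85*l^4 - 11*l^3 + 11*l^2 + 21*l + 6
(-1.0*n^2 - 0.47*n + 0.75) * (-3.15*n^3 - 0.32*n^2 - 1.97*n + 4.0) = 3.15*n^5 + 1.8005*n^4 - 0.2421*n^3 - 3.3141*n^2 - 3.3575*n + 3.0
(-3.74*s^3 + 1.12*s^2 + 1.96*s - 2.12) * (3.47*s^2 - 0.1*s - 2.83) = -12.9778*s^5 + 4.2604*s^4 + 17.2734*s^3 - 10.722*s^2 - 5.3348*s + 5.9996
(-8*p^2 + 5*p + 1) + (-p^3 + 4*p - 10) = -p^3 - 8*p^2 + 9*p - 9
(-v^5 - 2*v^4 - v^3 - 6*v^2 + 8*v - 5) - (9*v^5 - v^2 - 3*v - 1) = -10*v^5 - 2*v^4 - v^3 - 5*v^2 + 11*v - 4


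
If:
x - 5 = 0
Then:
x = 5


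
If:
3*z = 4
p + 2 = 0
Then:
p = -2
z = 4/3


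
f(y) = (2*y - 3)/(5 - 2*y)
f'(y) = 2/(5 - 2*y) + 2*(2*y - 3)/(5 - 2*y)^2 = 4/(2*y - 5)^2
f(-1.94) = -0.77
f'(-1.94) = 0.05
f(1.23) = -0.21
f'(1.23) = 0.62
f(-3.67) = -0.84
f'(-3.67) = 0.03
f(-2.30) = -0.79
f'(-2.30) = 0.04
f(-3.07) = -0.82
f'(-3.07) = 0.03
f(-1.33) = -0.74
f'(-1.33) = 0.07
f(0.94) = -0.36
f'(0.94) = 0.41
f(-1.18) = -0.73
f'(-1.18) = 0.07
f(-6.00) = -0.88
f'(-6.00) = 0.01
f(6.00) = -1.29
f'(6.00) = 0.08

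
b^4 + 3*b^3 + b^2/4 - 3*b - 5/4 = (b - 1)*(b + 1/2)*(b + 1)*(b + 5/2)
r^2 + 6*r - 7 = (r - 1)*(r + 7)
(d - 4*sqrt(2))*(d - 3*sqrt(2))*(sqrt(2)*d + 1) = sqrt(2)*d^3 - 13*d^2 + 17*sqrt(2)*d + 24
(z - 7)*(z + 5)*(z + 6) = z^3 + 4*z^2 - 47*z - 210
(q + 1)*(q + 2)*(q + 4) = q^3 + 7*q^2 + 14*q + 8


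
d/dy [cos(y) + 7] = -sin(y)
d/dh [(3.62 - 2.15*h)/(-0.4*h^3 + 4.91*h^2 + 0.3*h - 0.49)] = (-1.72*h^3 + 14.9005*h^2 - 35.5484*h - 0.0325000000000002)/(0.16*h^6 - 3.928*h^5 + 23.8681*h^4 + 3.338*h^3 - 4.7218*h^2 - 0.294*h + 0.2401)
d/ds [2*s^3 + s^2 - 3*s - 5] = 6*s^2 + 2*s - 3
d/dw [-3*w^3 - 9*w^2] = 9*w*(-w - 2)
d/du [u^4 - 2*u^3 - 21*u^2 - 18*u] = 4*u^3 - 6*u^2 - 42*u - 18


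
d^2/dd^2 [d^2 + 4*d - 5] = 2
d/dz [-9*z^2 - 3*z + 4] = -18*z - 3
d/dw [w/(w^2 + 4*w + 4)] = (2 - w)/(w^3 + 6*w^2 + 12*w + 8)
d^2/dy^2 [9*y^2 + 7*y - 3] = 18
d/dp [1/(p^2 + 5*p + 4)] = (-2*p - 5)/(p^2 + 5*p + 4)^2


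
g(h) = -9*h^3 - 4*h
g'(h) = -27*h^2 - 4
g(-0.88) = 9.65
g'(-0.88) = -24.91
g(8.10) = -4815.37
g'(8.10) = -1775.47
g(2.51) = -152.36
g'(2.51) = -174.10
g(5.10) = -1214.26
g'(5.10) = -706.27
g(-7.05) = 3181.82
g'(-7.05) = -1345.97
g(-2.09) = 90.52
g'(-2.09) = -121.94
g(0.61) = -4.48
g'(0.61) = -14.05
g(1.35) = -27.54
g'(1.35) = -53.21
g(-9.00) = 6597.00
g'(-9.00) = -2191.00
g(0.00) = 0.00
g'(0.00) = -4.00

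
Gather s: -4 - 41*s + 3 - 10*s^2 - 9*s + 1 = -10*s^2 - 50*s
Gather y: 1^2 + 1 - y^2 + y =-y^2 + y + 2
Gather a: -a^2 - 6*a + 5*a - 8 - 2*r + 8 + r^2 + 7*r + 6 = -a^2 - a + r^2 + 5*r + 6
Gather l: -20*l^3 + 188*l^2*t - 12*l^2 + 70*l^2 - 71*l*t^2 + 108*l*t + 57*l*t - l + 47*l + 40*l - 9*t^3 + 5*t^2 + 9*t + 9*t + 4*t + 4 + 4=-20*l^3 + l^2*(188*t + 58) + l*(-71*t^2 + 165*t + 86) - 9*t^3 + 5*t^2 + 22*t + 8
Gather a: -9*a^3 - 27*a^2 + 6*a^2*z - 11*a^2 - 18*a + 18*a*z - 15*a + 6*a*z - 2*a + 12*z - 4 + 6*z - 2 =-9*a^3 + a^2*(6*z - 38) + a*(24*z - 35) + 18*z - 6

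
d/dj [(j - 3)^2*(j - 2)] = (j - 3)*(3*j - 7)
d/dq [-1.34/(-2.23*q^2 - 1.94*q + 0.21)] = (-5.9764*q - 2.5996)/(2.23*q^2 + 1.94*q - 0.21)^2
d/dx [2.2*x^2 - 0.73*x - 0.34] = 4.4*x - 0.73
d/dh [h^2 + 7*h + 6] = 2*h + 7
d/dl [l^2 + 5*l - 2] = 2*l + 5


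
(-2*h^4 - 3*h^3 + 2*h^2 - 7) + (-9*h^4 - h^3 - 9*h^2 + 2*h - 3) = -11*h^4 - 4*h^3 - 7*h^2 + 2*h - 10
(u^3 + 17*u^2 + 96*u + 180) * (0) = 0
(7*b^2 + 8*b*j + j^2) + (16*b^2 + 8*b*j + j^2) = 23*b^2 + 16*b*j + 2*j^2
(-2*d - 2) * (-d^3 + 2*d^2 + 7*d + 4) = 2*d^4 - 2*d^3 - 18*d^2 - 22*d - 8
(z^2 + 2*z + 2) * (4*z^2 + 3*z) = 4*z^4 + 11*z^3 + 14*z^2 + 6*z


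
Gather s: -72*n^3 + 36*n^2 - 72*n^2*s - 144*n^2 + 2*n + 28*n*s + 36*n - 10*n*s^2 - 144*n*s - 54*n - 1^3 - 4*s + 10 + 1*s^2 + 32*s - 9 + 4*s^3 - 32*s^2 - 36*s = -72*n^3 - 108*n^2 - 16*n + 4*s^3 + s^2*(-10*n - 31) + s*(-72*n^2 - 116*n - 8)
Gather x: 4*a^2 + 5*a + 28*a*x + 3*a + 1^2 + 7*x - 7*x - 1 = 4*a^2 + 28*a*x + 8*a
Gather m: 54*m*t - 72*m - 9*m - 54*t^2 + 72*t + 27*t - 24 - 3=m*(54*t - 81) - 54*t^2 + 99*t - 27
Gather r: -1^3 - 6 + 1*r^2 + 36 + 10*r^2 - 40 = 11*r^2 - 11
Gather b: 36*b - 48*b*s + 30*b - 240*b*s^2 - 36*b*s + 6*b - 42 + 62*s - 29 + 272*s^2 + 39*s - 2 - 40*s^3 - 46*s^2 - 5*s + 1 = b*(-240*s^2 - 84*s + 72) - 40*s^3 + 226*s^2 + 96*s - 72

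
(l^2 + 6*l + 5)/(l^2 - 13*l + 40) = (l^2 + 6*l + 5)/(l^2 - 13*l + 40)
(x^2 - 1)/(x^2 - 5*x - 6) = (x - 1)/(x - 6)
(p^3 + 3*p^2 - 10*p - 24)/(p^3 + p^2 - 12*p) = (p + 2)/p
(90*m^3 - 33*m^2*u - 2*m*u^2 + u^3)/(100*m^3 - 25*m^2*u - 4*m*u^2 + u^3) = (-18*m^2 + 3*m*u + u^2)/(-20*m^2 + m*u + u^2)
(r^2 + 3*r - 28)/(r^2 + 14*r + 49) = (r - 4)/(r + 7)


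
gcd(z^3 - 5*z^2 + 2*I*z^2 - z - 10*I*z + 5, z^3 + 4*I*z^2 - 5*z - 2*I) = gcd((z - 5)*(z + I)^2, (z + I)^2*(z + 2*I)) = z^2 + 2*I*z - 1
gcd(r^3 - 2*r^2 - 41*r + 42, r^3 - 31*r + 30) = r^2 + 5*r - 6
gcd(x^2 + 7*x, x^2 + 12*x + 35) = x + 7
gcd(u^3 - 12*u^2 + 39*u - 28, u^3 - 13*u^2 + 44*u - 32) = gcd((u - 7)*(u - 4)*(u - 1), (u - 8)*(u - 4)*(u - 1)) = u^2 - 5*u + 4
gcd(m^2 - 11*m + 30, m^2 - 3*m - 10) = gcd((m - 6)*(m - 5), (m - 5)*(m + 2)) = m - 5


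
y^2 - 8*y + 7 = (y - 7)*(y - 1)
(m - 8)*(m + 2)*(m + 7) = m^3 + m^2 - 58*m - 112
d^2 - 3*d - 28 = (d - 7)*(d + 4)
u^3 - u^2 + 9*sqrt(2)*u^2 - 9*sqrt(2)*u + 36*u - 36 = (u - 1)*(u + 3*sqrt(2))*(u + 6*sqrt(2))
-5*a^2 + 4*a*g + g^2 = (-a + g)*(5*a + g)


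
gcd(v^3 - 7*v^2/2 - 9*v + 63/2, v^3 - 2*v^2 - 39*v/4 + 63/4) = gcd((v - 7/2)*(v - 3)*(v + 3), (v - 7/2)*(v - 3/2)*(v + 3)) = v^2 - v/2 - 21/2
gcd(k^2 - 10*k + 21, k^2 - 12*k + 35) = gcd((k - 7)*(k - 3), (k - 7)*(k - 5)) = k - 7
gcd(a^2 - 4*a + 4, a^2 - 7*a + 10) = a - 2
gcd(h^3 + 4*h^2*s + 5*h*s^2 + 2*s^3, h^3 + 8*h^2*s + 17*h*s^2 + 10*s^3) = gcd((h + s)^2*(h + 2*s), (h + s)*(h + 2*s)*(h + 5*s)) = h^2 + 3*h*s + 2*s^2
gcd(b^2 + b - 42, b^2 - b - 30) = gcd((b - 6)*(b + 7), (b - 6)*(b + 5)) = b - 6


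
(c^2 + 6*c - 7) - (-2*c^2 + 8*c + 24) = 3*c^2 - 2*c - 31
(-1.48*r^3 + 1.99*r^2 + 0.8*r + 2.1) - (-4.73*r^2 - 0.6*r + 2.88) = -1.48*r^3 + 6.72*r^2 + 1.4*r - 0.78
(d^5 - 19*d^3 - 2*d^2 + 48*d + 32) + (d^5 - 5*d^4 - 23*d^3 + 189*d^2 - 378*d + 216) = 2*d^5 - 5*d^4 - 42*d^3 + 187*d^2 - 330*d + 248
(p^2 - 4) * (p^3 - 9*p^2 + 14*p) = p^5 - 9*p^4 + 10*p^3 + 36*p^2 - 56*p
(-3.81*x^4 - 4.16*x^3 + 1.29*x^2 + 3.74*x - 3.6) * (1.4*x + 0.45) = -5.334*x^5 - 7.5385*x^4 - 0.0660000000000003*x^3 + 5.8165*x^2 - 3.357*x - 1.62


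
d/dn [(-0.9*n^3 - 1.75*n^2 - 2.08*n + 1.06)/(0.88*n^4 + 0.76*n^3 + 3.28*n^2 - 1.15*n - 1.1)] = (0.792*n^6 + 3.08*n^5 + 3.8692*n^4 + 1.5004*n^3 + 9.3881*n^2 - 3.1036*n + 3.507)/(0.7744*n^8 + 1.3376*n^7 + 6.3504*n^6 + 2.9616*n^5 + 7.0744*n^4 - 9.216*n^3 - 5.8935*n^2 + 2.53*n + 1.21)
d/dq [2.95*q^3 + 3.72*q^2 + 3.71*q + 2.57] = 8.85*q^2 + 7.44*q + 3.71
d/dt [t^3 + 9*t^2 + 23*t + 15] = 3*t^2 + 18*t + 23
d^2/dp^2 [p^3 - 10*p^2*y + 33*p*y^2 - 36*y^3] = 6*p - 20*y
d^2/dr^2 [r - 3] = 0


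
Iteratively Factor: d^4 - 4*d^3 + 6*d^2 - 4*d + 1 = (d - 1)*(d^3 - 3*d^2 + 3*d - 1) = (d - 1)^2*(d^2 - 2*d + 1) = (d - 1)^3*(d - 1)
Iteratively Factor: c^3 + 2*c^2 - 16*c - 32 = (c + 4)*(c^2 - 2*c - 8) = (c + 2)*(c + 4)*(c - 4)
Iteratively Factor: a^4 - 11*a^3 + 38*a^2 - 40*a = (a)*(a^3 - 11*a^2 + 38*a - 40) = a*(a - 2)*(a^2 - 9*a + 20) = a*(a - 4)*(a - 2)*(a - 5)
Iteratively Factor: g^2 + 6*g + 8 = (g + 4)*(g + 2)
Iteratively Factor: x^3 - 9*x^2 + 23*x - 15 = (x - 1)*(x^2 - 8*x + 15) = (x - 5)*(x - 1)*(x - 3)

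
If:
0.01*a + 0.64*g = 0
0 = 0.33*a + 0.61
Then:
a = -1.85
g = 0.03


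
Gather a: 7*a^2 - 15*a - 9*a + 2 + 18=7*a^2 - 24*a + 20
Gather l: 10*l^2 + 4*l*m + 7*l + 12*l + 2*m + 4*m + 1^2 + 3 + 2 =10*l^2 + l*(4*m + 19) + 6*m + 6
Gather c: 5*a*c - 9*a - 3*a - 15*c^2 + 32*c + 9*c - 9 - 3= -12*a - 15*c^2 + c*(5*a + 41) - 12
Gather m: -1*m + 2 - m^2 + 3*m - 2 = -m^2 + 2*m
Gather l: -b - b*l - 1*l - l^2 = -b - l^2 + l*(-b - 1)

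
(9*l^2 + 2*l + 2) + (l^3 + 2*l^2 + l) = l^3 + 11*l^2 + 3*l + 2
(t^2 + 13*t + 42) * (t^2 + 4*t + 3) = t^4 + 17*t^3 + 97*t^2 + 207*t + 126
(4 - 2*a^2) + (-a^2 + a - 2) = -3*a^2 + a + 2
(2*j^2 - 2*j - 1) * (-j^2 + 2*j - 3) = -2*j^4 + 6*j^3 - 9*j^2 + 4*j + 3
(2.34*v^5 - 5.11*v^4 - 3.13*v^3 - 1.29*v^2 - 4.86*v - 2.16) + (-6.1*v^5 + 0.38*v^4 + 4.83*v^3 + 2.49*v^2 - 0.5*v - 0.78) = -3.76*v^5 - 4.73*v^4 + 1.7*v^3 + 1.2*v^2 - 5.36*v - 2.94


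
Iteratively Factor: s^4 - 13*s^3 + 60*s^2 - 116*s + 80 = (s - 2)*(s^3 - 11*s^2 + 38*s - 40) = (s - 5)*(s - 2)*(s^2 - 6*s + 8) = (s - 5)*(s - 2)^2*(s - 4)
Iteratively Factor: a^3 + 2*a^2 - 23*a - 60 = (a + 3)*(a^2 - a - 20) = (a - 5)*(a + 3)*(a + 4)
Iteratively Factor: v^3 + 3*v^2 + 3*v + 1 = (v + 1)*(v^2 + 2*v + 1) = (v + 1)^2*(v + 1)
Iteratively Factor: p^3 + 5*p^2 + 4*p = (p + 1)*(p^2 + 4*p) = p*(p + 1)*(p + 4)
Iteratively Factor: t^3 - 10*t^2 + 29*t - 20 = (t - 1)*(t^2 - 9*t + 20) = (t - 5)*(t - 1)*(t - 4)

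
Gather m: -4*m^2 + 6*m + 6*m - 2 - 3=-4*m^2 + 12*m - 5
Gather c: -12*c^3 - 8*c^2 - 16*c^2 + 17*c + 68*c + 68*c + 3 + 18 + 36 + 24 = -12*c^3 - 24*c^2 + 153*c + 81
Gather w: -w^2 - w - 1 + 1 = -w^2 - w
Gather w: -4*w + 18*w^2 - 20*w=18*w^2 - 24*w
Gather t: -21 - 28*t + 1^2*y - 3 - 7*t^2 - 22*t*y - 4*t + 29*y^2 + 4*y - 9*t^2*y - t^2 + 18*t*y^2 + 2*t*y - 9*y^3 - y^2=t^2*(-9*y - 8) + t*(18*y^2 - 20*y - 32) - 9*y^3 + 28*y^2 + 5*y - 24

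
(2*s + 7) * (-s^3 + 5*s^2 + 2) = -2*s^4 + 3*s^3 + 35*s^2 + 4*s + 14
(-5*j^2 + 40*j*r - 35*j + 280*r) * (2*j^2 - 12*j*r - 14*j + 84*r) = -10*j^4 + 140*j^3*r - 480*j^2*r^2 + 490*j^2 - 6860*j*r + 23520*r^2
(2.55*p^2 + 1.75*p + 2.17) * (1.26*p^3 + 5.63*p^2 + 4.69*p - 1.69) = 3.213*p^5 + 16.5615*p^4 + 24.5462*p^3 + 16.1151*p^2 + 7.2198*p - 3.6673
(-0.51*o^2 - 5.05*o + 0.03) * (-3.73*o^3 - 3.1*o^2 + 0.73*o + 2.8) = 1.9023*o^5 + 20.4175*o^4 + 15.1708*o^3 - 5.2075*o^2 - 14.1181*o + 0.084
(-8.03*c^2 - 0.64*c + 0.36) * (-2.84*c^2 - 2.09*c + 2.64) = 22.8052*c^4 + 18.6003*c^3 - 20.884*c^2 - 2.442*c + 0.9504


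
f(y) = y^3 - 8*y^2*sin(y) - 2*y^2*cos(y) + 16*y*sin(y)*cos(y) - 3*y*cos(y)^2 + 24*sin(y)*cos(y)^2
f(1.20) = -1.10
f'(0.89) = -19.65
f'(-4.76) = 254.52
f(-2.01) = 9.35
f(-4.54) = -235.58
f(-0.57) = -3.15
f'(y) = 2*y^2*sin(y) - 8*y^2*cos(y) + 3*y^2 - 16*y*sin(y)^2 + 6*y*sin(y)*cos(y) - 16*y*sin(y) + 16*y*cos(y)^2 - 4*y*cos(y) - 48*sin(y)^2*cos(y) + 16*sin(y)*cos(y) + 24*cos(y)^3 - 3*cos(y)^2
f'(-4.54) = 277.23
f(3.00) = 22.45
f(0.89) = 8.08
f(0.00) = 0.00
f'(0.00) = 21.00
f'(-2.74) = -0.40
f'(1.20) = -37.49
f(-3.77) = -52.11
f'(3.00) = 121.98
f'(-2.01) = 22.40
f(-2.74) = -0.03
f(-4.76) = -294.60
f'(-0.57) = -13.66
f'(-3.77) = 157.86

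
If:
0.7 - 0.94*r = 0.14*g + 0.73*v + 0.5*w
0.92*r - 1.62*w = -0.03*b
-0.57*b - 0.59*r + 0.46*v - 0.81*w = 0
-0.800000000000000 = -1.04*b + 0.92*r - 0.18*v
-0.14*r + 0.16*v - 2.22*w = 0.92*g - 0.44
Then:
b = 0.63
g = 0.58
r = 0.01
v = 0.83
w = 0.02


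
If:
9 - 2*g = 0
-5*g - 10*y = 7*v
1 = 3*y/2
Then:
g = 9/2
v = -25/6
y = 2/3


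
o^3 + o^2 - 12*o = o*(o - 3)*(o + 4)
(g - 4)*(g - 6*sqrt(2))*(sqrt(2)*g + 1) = sqrt(2)*g^3 - 11*g^2 - 4*sqrt(2)*g^2 - 6*sqrt(2)*g + 44*g + 24*sqrt(2)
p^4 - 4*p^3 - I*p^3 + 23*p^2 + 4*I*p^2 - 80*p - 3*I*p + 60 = (p - 3)*(p - 1)*(p - 5*I)*(p + 4*I)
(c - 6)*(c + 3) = c^2 - 3*c - 18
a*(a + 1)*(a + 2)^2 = a^4 + 5*a^3 + 8*a^2 + 4*a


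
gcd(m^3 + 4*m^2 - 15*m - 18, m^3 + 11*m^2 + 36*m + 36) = m + 6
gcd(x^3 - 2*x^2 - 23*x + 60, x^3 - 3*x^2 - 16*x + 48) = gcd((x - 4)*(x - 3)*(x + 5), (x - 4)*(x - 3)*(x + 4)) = x^2 - 7*x + 12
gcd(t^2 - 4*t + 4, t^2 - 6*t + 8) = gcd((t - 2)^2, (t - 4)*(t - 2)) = t - 2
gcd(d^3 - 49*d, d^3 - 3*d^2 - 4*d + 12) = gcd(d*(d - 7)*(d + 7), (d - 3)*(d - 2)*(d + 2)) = 1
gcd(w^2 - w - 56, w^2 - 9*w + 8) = w - 8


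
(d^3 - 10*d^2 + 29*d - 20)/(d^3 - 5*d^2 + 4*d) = (d - 5)/d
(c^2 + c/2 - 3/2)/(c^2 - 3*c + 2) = (c + 3/2)/(c - 2)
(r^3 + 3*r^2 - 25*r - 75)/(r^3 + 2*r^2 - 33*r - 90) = (r - 5)/(r - 6)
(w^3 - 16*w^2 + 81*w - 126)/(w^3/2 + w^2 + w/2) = 2*(w^3 - 16*w^2 + 81*w - 126)/(w*(w^2 + 2*w + 1))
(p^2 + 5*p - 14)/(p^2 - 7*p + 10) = (p + 7)/(p - 5)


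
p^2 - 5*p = p*(p - 5)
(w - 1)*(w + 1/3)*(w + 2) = w^3 + 4*w^2/3 - 5*w/3 - 2/3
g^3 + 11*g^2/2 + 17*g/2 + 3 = (g + 1/2)*(g + 2)*(g + 3)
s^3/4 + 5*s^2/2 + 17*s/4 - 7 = (s/4 + 1)*(s - 1)*(s + 7)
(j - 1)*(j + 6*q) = j^2 + 6*j*q - j - 6*q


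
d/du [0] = 0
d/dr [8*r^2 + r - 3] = 16*r + 1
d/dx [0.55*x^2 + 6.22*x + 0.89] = 1.1*x + 6.22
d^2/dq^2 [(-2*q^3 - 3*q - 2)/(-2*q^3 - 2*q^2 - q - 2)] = 8*(-2*q^6 + 6*q^5 + 9*q^4 + 16*q^3 - 6*q^2 - 6*q - 3)/(8*q^9 + 24*q^8 + 36*q^7 + 56*q^6 + 66*q^5 + 54*q^4 + 49*q^3 + 30*q^2 + 12*q + 8)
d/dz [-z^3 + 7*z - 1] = 7 - 3*z^2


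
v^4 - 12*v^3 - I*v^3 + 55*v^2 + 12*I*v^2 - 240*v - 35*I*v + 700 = (v - 7)*(v - 5)*(v - 5*I)*(v + 4*I)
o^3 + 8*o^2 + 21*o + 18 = (o + 2)*(o + 3)^2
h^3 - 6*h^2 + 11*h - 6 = (h - 3)*(h - 2)*(h - 1)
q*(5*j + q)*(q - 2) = 5*j*q^2 - 10*j*q + q^3 - 2*q^2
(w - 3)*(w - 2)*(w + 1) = w^3 - 4*w^2 + w + 6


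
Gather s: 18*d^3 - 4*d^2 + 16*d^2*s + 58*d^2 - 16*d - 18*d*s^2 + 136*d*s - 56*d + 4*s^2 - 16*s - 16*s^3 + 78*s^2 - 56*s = 18*d^3 + 54*d^2 - 72*d - 16*s^3 + s^2*(82 - 18*d) + s*(16*d^2 + 136*d - 72)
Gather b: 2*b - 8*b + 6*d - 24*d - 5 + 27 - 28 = -6*b - 18*d - 6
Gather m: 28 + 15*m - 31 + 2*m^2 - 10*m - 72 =2*m^2 + 5*m - 75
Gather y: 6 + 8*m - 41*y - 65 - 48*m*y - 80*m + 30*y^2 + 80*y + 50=-72*m + 30*y^2 + y*(39 - 48*m) - 9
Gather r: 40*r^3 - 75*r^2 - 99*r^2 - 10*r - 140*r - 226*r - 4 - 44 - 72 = 40*r^3 - 174*r^2 - 376*r - 120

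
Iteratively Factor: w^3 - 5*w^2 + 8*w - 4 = (w - 2)*(w^2 - 3*w + 2) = (w - 2)^2*(w - 1)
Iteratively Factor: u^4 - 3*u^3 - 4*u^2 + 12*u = (u - 2)*(u^3 - u^2 - 6*u) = u*(u - 2)*(u^2 - u - 6) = u*(u - 3)*(u - 2)*(u + 2)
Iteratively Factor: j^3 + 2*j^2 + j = (j + 1)*(j^2 + j) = (j + 1)^2*(j)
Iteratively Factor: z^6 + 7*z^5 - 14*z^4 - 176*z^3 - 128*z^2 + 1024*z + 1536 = (z + 4)*(z^5 + 3*z^4 - 26*z^3 - 72*z^2 + 160*z + 384) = (z - 3)*(z + 4)*(z^4 + 6*z^3 - 8*z^2 - 96*z - 128) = (z - 3)*(z + 4)^2*(z^3 + 2*z^2 - 16*z - 32) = (z - 3)*(z + 2)*(z + 4)^2*(z^2 - 16) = (z - 3)*(z + 2)*(z + 4)^3*(z - 4)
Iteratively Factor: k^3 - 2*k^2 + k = (k)*(k^2 - 2*k + 1) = k*(k - 1)*(k - 1)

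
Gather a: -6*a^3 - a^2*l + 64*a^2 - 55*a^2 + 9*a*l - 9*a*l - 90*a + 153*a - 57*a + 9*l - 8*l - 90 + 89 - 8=-6*a^3 + a^2*(9 - l) + 6*a + l - 9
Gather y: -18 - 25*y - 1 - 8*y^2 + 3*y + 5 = -8*y^2 - 22*y - 14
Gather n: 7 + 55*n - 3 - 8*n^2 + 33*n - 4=-8*n^2 + 88*n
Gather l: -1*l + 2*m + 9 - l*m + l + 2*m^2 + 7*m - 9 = -l*m + 2*m^2 + 9*m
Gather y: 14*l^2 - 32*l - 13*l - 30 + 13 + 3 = 14*l^2 - 45*l - 14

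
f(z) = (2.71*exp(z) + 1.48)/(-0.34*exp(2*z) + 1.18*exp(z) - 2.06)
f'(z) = (2.71*exp(z) + 1.48)*(0.68*exp(2*z) - 1.18*exp(z))/(-0.34*exp(2*z) + 1.18*exp(z) - 2.06)^2 + 2.71*exp(z)/(-0.34*exp(2*z) + 1.18*exp(z) - 2.06) = (0.9214*exp(2*z) + 1.0064*exp(z) - 7.329)*exp(z)/(0.1156*exp(4*z) - 0.8024*exp(3*z) + 2.7932*exp(2*z) - 4.8616*exp(z) + 4.2436)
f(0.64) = -6.33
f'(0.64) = -3.66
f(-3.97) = -0.75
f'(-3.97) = -0.03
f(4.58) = -0.09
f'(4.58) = 0.09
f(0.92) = -6.68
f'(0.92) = 1.63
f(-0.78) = -1.71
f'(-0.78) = -1.21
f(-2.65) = -0.84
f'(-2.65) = -0.13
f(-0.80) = -1.69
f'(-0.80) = -1.18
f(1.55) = -3.52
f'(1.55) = 5.14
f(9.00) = 0.00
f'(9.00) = 0.00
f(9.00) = 0.00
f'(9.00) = 0.00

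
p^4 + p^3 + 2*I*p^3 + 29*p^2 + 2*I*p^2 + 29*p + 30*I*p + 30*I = (p + 1)*(p - 5*I)*(p + I)*(p + 6*I)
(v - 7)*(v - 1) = v^2 - 8*v + 7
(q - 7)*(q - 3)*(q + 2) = q^3 - 8*q^2 + q + 42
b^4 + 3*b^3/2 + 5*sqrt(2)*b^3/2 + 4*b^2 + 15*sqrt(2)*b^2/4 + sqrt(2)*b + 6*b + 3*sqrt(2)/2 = (b + 3/2)*(b + sqrt(2)/2)*(b + sqrt(2))^2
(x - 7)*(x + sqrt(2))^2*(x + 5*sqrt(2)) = x^4 - 7*x^3 + 7*sqrt(2)*x^3 - 49*sqrt(2)*x^2 + 22*x^2 - 154*x + 10*sqrt(2)*x - 70*sqrt(2)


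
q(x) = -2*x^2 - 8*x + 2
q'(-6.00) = 16.00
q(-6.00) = -22.00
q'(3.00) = -20.00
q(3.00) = -40.00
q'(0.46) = -9.84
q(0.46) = -2.10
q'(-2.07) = 0.28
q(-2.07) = 9.99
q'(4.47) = -25.88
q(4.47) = -73.72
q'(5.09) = -28.36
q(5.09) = -90.54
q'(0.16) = -8.64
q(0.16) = 0.67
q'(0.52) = -10.08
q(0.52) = -2.70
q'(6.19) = -32.76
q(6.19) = -124.15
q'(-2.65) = 2.60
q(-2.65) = 9.16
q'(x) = -4*x - 8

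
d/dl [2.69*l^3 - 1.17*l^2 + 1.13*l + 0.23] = 8.07*l^2 - 2.34*l + 1.13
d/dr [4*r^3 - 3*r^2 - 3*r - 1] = 12*r^2 - 6*r - 3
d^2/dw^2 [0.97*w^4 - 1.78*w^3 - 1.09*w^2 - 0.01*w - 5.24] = 11.64*w^2 - 10.68*w - 2.18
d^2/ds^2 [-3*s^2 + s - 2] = -6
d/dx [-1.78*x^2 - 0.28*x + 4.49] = -3.56*x - 0.28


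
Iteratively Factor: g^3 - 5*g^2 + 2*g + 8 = (g + 1)*(g^2 - 6*g + 8) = (g - 2)*(g + 1)*(g - 4)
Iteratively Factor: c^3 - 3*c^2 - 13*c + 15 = (c - 5)*(c^2 + 2*c - 3) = (c - 5)*(c + 3)*(c - 1)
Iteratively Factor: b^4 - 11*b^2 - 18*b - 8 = (b + 2)*(b^3 - 2*b^2 - 7*b - 4) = (b + 1)*(b + 2)*(b^2 - 3*b - 4) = (b - 4)*(b + 1)*(b + 2)*(b + 1)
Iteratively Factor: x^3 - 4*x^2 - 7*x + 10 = (x - 1)*(x^2 - 3*x - 10) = (x - 1)*(x + 2)*(x - 5)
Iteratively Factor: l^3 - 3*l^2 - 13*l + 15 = (l - 5)*(l^2 + 2*l - 3) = (l - 5)*(l + 3)*(l - 1)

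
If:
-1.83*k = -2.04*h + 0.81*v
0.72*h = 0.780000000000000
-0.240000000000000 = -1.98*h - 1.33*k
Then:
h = 1.08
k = -1.43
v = 5.96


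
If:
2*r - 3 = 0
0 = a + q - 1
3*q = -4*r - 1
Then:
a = 10/3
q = -7/3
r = 3/2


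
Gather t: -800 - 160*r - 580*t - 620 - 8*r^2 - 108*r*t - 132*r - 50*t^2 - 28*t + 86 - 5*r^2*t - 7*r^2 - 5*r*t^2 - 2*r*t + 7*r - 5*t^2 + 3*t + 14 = -15*r^2 - 285*r + t^2*(-5*r - 55) + t*(-5*r^2 - 110*r - 605) - 1320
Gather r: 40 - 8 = 32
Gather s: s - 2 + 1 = s - 1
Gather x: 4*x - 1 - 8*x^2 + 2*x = -8*x^2 + 6*x - 1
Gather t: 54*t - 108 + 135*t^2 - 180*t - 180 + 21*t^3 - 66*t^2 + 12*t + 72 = 21*t^3 + 69*t^2 - 114*t - 216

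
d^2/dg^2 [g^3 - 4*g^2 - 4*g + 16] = 6*g - 8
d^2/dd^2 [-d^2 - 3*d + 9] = -2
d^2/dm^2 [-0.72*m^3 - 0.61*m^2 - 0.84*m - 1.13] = -4.32*m - 1.22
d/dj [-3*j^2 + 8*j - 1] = 8 - 6*j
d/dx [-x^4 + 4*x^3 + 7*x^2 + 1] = 2*x*(-2*x^2 + 6*x + 7)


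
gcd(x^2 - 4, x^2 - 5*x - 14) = x + 2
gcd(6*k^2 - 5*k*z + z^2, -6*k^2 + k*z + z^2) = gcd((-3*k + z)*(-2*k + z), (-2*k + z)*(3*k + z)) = -2*k + z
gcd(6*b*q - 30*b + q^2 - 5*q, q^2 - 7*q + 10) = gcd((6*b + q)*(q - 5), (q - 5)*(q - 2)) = q - 5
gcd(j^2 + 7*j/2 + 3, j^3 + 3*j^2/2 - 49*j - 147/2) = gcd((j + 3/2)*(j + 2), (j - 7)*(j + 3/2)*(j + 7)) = j + 3/2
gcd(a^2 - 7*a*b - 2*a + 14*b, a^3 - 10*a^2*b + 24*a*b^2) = 1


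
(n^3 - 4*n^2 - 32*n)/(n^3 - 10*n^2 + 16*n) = (n + 4)/(n - 2)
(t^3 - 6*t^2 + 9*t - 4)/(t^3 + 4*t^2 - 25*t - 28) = (t^2 - 2*t + 1)/(t^2 + 8*t + 7)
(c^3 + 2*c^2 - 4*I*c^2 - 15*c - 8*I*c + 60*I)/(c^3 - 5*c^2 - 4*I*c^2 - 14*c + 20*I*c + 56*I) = (c^2 + 2*c - 15)/(c^2 - 5*c - 14)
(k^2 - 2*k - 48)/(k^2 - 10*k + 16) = (k + 6)/(k - 2)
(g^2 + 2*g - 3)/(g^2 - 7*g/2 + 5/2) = 2*(g + 3)/(2*g - 5)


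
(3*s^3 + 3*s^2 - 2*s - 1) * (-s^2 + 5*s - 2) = -3*s^5 + 12*s^4 + 11*s^3 - 15*s^2 - s + 2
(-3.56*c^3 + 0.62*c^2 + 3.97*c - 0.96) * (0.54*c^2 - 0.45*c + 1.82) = -1.9224*c^5 + 1.9368*c^4 - 4.6144*c^3 - 1.1765*c^2 + 7.6574*c - 1.7472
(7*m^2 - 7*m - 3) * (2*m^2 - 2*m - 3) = 14*m^4 - 28*m^3 - 13*m^2 + 27*m + 9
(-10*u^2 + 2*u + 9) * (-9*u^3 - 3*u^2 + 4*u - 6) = 90*u^5 + 12*u^4 - 127*u^3 + 41*u^2 + 24*u - 54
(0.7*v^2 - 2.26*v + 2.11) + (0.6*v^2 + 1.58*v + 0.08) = 1.3*v^2 - 0.68*v + 2.19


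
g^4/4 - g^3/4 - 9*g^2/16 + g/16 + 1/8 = (g/4 + 1/4)*(g - 2)*(g - 1/2)*(g + 1/2)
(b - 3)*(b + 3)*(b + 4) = b^3 + 4*b^2 - 9*b - 36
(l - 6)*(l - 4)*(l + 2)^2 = l^4 - 6*l^3 - 12*l^2 + 56*l + 96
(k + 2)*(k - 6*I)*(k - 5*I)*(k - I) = k^4 + 2*k^3 - 12*I*k^3 - 41*k^2 - 24*I*k^2 - 82*k + 30*I*k + 60*I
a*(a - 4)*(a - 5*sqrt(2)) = a^3 - 5*sqrt(2)*a^2 - 4*a^2 + 20*sqrt(2)*a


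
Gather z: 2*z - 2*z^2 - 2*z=-2*z^2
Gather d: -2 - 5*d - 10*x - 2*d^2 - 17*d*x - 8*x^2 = -2*d^2 + d*(-17*x - 5) - 8*x^2 - 10*x - 2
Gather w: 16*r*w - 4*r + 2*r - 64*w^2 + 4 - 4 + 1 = 16*r*w - 2*r - 64*w^2 + 1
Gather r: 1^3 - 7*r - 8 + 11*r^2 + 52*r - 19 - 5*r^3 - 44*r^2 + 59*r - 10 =-5*r^3 - 33*r^2 + 104*r - 36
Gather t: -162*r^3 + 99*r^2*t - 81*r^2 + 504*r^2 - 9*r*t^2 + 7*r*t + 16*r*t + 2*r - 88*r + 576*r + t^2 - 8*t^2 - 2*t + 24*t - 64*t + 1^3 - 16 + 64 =-162*r^3 + 423*r^2 + 490*r + t^2*(-9*r - 7) + t*(99*r^2 + 23*r - 42) + 49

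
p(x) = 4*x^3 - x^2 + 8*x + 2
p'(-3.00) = 122.00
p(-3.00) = -139.00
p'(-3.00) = 122.00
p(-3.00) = -139.00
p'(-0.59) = 13.36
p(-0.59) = -3.89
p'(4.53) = 245.19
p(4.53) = 389.56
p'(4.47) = 238.83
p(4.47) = 375.04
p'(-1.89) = 54.65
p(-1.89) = -43.70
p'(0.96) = 17.14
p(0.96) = 12.30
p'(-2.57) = 92.40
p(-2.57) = -93.06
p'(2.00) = 52.00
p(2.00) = 46.00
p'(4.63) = 255.98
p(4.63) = 414.61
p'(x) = 12*x^2 - 2*x + 8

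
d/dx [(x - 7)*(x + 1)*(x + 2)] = 3*x^2 - 8*x - 19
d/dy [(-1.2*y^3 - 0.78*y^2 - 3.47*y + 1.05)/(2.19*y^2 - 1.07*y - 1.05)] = (-2.628*y^4 + 2.568*y^3 + 12.2139*y^2 - 2.961*y + 4.767)/(4.7961*y^4 - 4.6866*y^3 - 3.4541*y^2 + 2.247*y + 1.1025)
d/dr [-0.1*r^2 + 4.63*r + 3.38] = 4.63 - 0.2*r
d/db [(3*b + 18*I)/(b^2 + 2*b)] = 3*(b*(b + 2) - 2*(b + 1)*(b + 6*I))/(b^2*(b + 2)^2)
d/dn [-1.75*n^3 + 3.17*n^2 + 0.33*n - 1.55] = -5.25*n^2 + 6.34*n + 0.33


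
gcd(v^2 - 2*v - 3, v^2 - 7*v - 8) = v + 1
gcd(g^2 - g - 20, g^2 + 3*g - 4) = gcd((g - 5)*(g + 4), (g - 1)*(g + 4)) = g + 4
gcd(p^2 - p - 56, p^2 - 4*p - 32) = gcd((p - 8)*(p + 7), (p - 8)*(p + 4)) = p - 8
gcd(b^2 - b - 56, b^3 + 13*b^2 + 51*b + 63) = b + 7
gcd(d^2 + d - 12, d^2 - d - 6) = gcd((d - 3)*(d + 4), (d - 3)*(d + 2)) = d - 3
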